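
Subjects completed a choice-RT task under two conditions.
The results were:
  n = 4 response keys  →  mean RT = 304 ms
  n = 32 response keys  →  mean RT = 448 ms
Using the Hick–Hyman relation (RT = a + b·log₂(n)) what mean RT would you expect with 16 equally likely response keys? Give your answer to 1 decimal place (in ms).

400.0 ms

Fit slope and intercept:
  b = (448 − 304) / (log₂ 32 − log₂ 4) = 144 / (5 − 2) = 48.000 ms/bit
  a = 304 − 48.000 × 2 = 208.000 ms
Then RT(16) = 208.000 + 48.000 × log₂ 16 = 208.000 + 48.000 × 4 ≈ 400.000 ms.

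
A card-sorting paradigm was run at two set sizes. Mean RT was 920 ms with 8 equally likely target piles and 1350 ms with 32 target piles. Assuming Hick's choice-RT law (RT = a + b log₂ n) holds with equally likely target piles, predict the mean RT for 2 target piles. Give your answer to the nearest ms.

Solve the two-equation system in a and b:
  b = (1350 − 920) / (log₂ 32 − log₂ 8) = 430 / (5 − 3) = 215 ms/bit
  a = 920 − 215 × 3 = 275 ms
Then RT(2) = 275 + 215 × log₂ 2 = 275 + 215 × 1 ≈ 490.000 ms.

490 ms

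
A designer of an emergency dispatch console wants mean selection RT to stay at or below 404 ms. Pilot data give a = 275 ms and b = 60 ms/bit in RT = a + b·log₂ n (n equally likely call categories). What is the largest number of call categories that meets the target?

4

Set 275 + 60·log₂ n ≤ 404 → log₂ n ≤ (404 − 275)/60 = 2.1500.
So n ≤ 2^2.1500 = 4.438; the largest integer n is 4.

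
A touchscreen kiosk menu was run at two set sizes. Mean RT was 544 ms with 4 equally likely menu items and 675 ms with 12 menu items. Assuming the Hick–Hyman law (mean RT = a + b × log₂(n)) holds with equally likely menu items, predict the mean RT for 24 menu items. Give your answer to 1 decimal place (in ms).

Solve the two-equation system in a and b:
  b = (675 − 544) / (log₂ 12 − log₂ 4) = 131 / (3.5850 − 2) = 82.652 ms/bit
  a = 544 − 82.652 × 2 = 378.696 ms
Then RT(24) = 378.696 + 82.652 × log₂ 24 = 378.696 + 82.652 × 4.5850 ≈ 757.652 ms.

757.7 ms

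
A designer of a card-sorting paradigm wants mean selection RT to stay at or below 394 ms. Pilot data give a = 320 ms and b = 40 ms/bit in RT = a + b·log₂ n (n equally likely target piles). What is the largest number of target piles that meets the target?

3

Information budget: (394 − 320)/40 = 1.8500 bits, so n ≤ 2^1.8500 = 3.605 → at most 3.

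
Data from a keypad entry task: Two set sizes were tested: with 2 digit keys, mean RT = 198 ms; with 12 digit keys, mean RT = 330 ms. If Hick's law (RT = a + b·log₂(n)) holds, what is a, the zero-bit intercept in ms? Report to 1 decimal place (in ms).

b = (RT₂ − RT₁)/(log₂ n₂ − log₂ n₁) = (330 − 198)/(3.5850 − 1) = 51.065 ms/bit.
Intercept: a = 198 − 51.065·log₂(2) = 146.935 ms.

146.9 ms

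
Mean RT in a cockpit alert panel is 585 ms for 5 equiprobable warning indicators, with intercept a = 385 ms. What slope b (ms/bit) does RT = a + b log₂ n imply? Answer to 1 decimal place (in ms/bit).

log₂(5) = 2.3219 bits.
b = (RT − a)/log₂ n = (585 − 385) / 2.3219 = 86.135 ms/bit.

86.1 ms/bit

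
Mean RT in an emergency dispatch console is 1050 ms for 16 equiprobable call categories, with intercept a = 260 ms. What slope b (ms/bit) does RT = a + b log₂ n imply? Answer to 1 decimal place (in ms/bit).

16 alternatives carry log₂ 16 = 4 bits; the choice cost is 1050 − 260 = 790 ms, so b = 790/4 = 197.500 ms/bit.

197.5 ms/bit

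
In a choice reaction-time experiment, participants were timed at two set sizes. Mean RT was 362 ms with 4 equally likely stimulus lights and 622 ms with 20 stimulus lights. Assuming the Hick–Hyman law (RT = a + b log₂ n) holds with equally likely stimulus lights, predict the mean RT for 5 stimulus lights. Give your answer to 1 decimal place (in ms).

Fit slope and intercept:
  b = (622 − 362) / (log₂ 20 − log₂ 4) = 260 / (4.3219 − 2) = 111.976 ms/bit
  a = 362 − 111.976 × 2 = 138.048 ms
Then RT(5) = 138.048 + 111.976 × log₂ 5 = 138.048 + 111.976 × 2.3219 ≈ 398.048 ms.

398.0 ms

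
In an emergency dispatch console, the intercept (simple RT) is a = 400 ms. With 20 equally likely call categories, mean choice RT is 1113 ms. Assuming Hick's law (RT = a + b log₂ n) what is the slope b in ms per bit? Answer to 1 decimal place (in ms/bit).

165.0 ms/bit

20 alternatives carry log₂ 20 = 4.3219 bits; the choice cost is 1113 − 400 = 713 ms, so b = 713/4.3219 = 164.973 ms/bit.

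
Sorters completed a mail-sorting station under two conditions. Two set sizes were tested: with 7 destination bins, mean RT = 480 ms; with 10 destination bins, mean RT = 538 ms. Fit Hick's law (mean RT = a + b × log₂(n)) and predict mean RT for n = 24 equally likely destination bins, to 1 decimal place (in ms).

Fit slope and intercept:
  b = (538 − 480) / (log₂ 10 − log₂ 7) = 58 / (3.3219 − 2.8074) = 112.715 ms/bit
  a = 480 − 112.715 × 2.8074 = 163.570 ms
Then RT(24) = 163.570 + 112.715 × log₂ 24 = 163.570 + 112.715 × 4.5850 ≈ 680.363 ms.

680.4 ms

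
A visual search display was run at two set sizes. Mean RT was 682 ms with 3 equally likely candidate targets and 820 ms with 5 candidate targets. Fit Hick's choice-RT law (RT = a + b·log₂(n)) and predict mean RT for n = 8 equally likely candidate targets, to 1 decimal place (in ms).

947.0 ms

Fit slope and intercept:
  b = (820 − 682) / (log₂ 5 − log₂ 3) = 138 / (2.3219 − 1.5850) = 187.254 ms/bit
  a = 682 − 187.254 × 1.5850 = 385.209 ms
Then RT(8) = 385.209 + 187.254 × log₂ 8 = 385.209 + 187.254 × 3 ≈ 946.972 ms.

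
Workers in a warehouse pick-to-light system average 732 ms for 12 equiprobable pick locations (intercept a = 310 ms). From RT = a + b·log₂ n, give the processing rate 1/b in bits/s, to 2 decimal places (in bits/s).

b = (732 − 310)/log₂ 12 = 422/3.5850 = 117.714 ms per bit = 0.11771 s/bit; the reciprocal is 8.495 bits/s.

8.50 bits/s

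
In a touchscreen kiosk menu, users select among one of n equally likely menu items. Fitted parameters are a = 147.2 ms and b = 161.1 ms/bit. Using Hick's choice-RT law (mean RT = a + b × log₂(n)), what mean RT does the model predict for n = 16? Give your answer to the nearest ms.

log₂(16) = 4 bits, so RT = 147.2 + 161.1 × 4 ≈ 791.600 ms.

792 ms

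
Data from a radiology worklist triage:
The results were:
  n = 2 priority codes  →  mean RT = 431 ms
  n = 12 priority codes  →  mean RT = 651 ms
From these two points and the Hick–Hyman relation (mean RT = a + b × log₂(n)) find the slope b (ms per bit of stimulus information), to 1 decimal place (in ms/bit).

The slope on a log₂ axis is (651 − 431) / (3.5850 − 1) = 85.108 ms/bit.

85.1 ms/bit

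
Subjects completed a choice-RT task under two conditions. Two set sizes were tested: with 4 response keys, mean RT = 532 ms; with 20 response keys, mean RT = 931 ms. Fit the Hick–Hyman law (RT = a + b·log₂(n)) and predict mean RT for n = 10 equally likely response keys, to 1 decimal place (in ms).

Solve the two-equation system in a and b:
  b = (931 − 532) / (log₂ 20 − log₂ 4) = 399 / (4.3219 − 2) = 171.840 ms/bit
  a = 532 − 171.840 × 2 = 188.320 ms
Then RT(10) = 188.320 + 171.840 × log₂ 10 = 188.320 + 171.840 × 3.3219 ≈ 759.160 ms.

759.2 ms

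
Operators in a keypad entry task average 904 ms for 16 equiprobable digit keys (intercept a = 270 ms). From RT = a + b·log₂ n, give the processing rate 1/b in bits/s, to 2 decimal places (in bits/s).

6.31 bits/s

b = (904 − 270)/log₂ 16 = 634/4 = 158.500 ms per bit = 0.15850 s/bit; the reciprocal is 6.309 bits/s.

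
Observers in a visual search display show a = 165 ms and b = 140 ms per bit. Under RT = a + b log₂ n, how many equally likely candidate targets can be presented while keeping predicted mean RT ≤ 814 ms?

140·log₂ n ≤ 814 − 165 = 649, giving log₂ n ≤ 4.6357 and n ≤ 24.859. The largest whole number is 24.

24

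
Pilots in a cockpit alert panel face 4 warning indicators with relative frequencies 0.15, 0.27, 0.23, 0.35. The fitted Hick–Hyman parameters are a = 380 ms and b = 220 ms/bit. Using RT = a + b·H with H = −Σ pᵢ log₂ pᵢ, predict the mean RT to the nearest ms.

806 ms

H = 0.15·log₂(1/0.15) + 0.27·log₂(1/0.27) + 0.23·log₂(1/0.23) + 0.35·log₂(1/0.35) = 1.9383 bits.
RT = 380 + 220 × 1.9383 = 806.43 ms.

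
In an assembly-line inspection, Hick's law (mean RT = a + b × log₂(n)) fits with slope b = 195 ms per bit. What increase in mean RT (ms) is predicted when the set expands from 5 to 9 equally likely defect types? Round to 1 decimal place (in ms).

165.4 ms

Only the slope matters, since a is common to both: ΔRT = b·log₂(n₂/n₁).
log₂(9) − log₂(5) = 3.1699 − 2.3219 = 0.8480.
ΔRT = 195 × 0.8480 = 165.359 ms.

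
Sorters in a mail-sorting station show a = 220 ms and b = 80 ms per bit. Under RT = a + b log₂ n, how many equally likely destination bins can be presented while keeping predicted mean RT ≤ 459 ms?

80·log₂ n ≤ 459 − 220 = 239, giving log₂ n ≤ 2.9875 and n ≤ 7.931. The largest whole number is 7.

7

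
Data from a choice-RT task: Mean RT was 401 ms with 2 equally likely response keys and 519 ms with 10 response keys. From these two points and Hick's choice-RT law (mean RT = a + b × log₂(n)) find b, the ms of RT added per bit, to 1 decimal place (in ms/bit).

50.8 ms/bit

b = (RT₂ − RT₁)/(log₂ n₂ − log₂ n₁) = (519 − 401)/(3.3219 − 1) = 50.820 ms/bit.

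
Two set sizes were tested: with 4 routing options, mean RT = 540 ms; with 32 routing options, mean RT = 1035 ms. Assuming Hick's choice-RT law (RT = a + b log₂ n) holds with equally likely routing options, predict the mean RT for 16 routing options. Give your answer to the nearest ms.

Solve the two-equation system in a and b:
  b = (1035 − 540) / (log₂ 32 − log₂ 4) = 495 / (5 − 2) = 165 ms/bit
  a = 540 − 165 × 2 = 210 ms
Then RT(16) = 210 + 165 × log₂ 16 = 210 + 165 × 4 ≈ 870.000 ms.

870 ms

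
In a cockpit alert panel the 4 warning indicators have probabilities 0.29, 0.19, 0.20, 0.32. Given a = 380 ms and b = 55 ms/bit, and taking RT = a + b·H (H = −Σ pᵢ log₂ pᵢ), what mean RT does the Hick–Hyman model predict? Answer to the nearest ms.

Entropy contributions −pᵢ log₂ pᵢ: 0.5179, 0.4552, 0.4644, 0.5260; sum H = 1.9635 bits.
RT = a + bH = 380 + 55·1.9635 = 488.00 ms.

488 ms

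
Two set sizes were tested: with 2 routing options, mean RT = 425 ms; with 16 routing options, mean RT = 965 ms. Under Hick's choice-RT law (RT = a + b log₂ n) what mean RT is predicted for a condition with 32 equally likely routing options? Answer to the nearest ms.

1145 ms

Solve the two-equation system in a and b:
  b = (965 − 425) / (log₂ 16 − log₂ 2) = 540 / (4 − 1) = 180 ms/bit
  a = 425 − 180 × 1 = 245 ms
Then RT(32) = 245 + 180 × log₂ 32 = 245 + 180 × 5 ≈ 1145.000 ms.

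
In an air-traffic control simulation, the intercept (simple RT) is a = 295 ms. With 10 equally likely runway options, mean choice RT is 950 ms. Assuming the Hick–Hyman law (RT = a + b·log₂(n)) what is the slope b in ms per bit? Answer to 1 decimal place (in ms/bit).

10 alternatives carry log₂ 10 = 3.3219 bits; the choice cost is 950 − 295 = 655 ms, so b = 655/3.3219 = 197.175 ms/bit.

197.2 ms/bit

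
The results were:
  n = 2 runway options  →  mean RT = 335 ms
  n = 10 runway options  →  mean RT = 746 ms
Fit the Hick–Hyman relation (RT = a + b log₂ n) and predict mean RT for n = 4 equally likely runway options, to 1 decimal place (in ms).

512.0 ms

Solve the two-equation system in a and b:
  b = (746 − 335) / (log₂ 10 − log₂ 2) = 411 / (3.3219 − 1) = 177.008 ms/bit
  a = 335 − 177.008 × 1 = 157.992 ms
Then RT(4) = 157.992 + 177.008 × log₂ 4 = 157.992 + 177.008 × 2 ≈ 512.008 ms.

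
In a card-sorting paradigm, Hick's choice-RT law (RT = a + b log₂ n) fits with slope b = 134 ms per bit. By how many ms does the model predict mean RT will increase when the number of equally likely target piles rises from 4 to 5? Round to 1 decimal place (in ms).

43.1 ms

The intercept a cancels: ΔRT = b·(log₂ n₂ − log₂ n₁) = b·log₂(n₂/n₁).
log₂(5) − log₂(4) = 2.3219 − 2 = 0.3219.
ΔRT = 134 × 0.3219 = 43.138 ms.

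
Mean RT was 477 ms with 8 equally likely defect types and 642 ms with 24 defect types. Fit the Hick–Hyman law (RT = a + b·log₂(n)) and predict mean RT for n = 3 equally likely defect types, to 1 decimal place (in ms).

329.7 ms

Fit slope and intercept:
  b = (642 − 477) / (log₂ 24 − log₂ 8) = 165 / (4.5850 − 3) = 104.103 ms/bit
  a = 477 − 104.103 × 3 = 164.690 ms
Then RT(3) = 164.690 + 104.103 × log₂ 3 = 164.690 + 104.103 × 1.5850 ≈ 329.690 ms.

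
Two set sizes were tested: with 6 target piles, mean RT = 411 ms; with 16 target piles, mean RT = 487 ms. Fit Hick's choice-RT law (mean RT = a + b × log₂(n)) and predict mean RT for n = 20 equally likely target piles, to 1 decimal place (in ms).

504.3 ms

Fit slope and intercept:
  b = (487 − 411) / (log₂ 16 − log₂ 6) = 76 / (4 − 2.5850) = 53.709 ms/bit
  a = 411 − 53.709 × 2.5850 = 272.165 ms
Then RT(20) = 272.165 + 53.709 × log₂ 20 = 272.165 + 53.709 × 4.3219 ≈ 504.290 ms.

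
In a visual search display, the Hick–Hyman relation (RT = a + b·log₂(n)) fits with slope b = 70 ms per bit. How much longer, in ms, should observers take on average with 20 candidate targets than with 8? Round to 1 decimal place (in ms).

Only the slope matters, since a is common to both: ΔRT = b·log₂(n₂/n₁).
log₂(20) − log₂(8) = 4.3219 − 3 = 1.3219.
ΔRT = 70 × 1.3219 = 92.535 ms.

92.5 ms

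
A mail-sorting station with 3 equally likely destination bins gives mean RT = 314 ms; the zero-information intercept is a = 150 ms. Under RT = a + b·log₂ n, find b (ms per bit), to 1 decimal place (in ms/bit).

3 alternatives carry log₂ 3 = 1.5850 bits; the choice cost is 314 − 150 = 164 ms, so b = 164/1.5850 = 103.472 ms/bit.

103.5 ms/bit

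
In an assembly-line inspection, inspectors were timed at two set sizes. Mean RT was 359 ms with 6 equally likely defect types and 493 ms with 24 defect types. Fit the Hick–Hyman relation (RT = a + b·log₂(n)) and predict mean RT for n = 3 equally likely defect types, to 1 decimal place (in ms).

292.0 ms

Solve the two-equation system in a and b:
  b = (493 − 359) / (log₂ 24 − log₂ 6) = 134 / (4.5850 − 2.5850) = 67.000 ms/bit
  a = 359 − 67.000 × 2.5850 = 185.808 ms
Then RT(3) = 185.808 + 67.000 × log₂ 3 = 185.808 + 67.000 × 1.5850 ≈ 292.000 ms.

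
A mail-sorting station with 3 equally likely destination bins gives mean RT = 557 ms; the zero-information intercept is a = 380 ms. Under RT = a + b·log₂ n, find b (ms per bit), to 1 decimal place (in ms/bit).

111.7 ms/bit

log₂(3) = 1.5850 bits.
b = (RT − a)/log₂ n = (557 − 380) / 1.5850 = 111.675 ms/bit.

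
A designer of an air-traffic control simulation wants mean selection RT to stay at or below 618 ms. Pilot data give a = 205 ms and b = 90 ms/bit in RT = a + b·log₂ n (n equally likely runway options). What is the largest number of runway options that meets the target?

Information budget: (618 − 205)/90 = 4.5889 bits, so n ≤ 2^4.5889 = 24.065 → at most 24.

24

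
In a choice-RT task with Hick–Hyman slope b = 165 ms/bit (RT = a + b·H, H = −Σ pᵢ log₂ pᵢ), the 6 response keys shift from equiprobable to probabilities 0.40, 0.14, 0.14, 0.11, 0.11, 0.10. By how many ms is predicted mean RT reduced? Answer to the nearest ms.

38 ms

The RT saving is b·ΔH. Equiprobable H₀ = log₂(6) = 2.5850 bits; with the given probabilities H = 2.3558 bits.
b·(H₀ − H) = 165 × (2.5850 − 2.3558) = 37.82 ms.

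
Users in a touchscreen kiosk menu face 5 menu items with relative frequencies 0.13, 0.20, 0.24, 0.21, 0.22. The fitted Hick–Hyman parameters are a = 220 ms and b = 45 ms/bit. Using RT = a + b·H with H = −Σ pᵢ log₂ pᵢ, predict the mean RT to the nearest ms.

323 ms

Entropy contributions −pᵢ log₂ pᵢ: 0.3826, 0.4644, 0.4941, 0.4728, 0.4806; sum H = 2.2946 bits.
RT = a + bH = 220 + 45·2.2946 = 323.26 ms.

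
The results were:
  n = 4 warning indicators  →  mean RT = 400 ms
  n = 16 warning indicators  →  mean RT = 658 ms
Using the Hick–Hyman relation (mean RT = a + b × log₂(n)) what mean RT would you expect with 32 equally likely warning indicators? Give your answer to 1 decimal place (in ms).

787.0 ms

Solve the two-equation system in a and b:
  b = (658 − 400) / (log₂ 16 − log₂ 4) = 258 / (4 − 2) = 129.000 ms/bit
  a = 400 − 129.000 × 2 = 142.000 ms
Then RT(32) = 142.000 + 129.000 × log₂ 32 = 142.000 + 129.000 × 5 ≈ 787.000 ms.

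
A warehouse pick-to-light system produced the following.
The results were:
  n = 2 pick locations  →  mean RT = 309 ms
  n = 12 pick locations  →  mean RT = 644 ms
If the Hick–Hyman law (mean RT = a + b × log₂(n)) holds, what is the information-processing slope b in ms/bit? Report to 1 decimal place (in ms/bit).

129.6 ms/bit

b = (RT₂ − RT₁)/(log₂ n₂ − log₂ n₁) = (644 − 309)/(3.5850 − 1) = 129.596 ms/bit.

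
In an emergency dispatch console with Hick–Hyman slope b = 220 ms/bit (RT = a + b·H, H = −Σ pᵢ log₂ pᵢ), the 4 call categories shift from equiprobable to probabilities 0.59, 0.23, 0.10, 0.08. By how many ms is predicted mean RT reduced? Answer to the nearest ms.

The RT saving is b·ΔH. Equiprobable H₀ = log₂(4) = 2.0000 bits; with the given probabilities H = 1.5605 bits.
b·(H₀ − H) = 220 × (2.0000 − 1.5605) = 96.69 ms.

97 ms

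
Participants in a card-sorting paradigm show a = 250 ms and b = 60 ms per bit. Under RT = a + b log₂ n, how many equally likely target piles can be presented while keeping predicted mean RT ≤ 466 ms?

12

Set 250 + 60·log₂ n ≤ 466 → log₂ n ≤ (466 − 250)/60 = 3.6000.
So n ≤ 2^3.6000 = 12.126; the largest integer n is 12.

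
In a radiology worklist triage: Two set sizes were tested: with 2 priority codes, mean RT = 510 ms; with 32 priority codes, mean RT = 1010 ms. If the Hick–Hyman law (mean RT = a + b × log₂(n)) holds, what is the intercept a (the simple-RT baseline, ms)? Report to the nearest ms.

385 ms

Slope: b = (1010 − 510) / (log₂ 32 − log₂ 2) = 500/4.0000 = 125 ms/bit.
Intercept: a = 510 − 125·log₂(2) = 385.000 ms.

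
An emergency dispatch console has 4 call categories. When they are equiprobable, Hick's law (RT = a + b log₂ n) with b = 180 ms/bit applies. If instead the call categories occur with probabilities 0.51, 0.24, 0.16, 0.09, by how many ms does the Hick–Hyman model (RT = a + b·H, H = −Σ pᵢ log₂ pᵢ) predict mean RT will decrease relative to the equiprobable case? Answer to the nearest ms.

Equiprobable entropy H₀ = log₂ 4 = 2.0000 bits.
Skewed entropy H = −Σ pᵢ log₂ pᵢ = 1.7252 bits.
ΔRT = b·(H₀ − H) = 180 × 0.2748 = 49.46 ms.

49 ms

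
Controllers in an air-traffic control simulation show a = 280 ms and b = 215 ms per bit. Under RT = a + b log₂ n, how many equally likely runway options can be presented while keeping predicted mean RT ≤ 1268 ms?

24

215·log₂ n ≤ 1268 − 280 = 988, giving log₂ n ≤ 4.5953 and n ≤ 24.173. The largest whole number is 24.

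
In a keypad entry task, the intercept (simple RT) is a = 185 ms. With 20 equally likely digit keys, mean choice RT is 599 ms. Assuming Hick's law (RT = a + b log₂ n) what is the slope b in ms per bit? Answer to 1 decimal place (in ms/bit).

20 alternatives carry log₂ 20 = 4.3219 bits; the choice cost is 599 − 185 = 414 ms, so b = 414/4.3219 = 95.791 ms/bit.

95.8 ms/bit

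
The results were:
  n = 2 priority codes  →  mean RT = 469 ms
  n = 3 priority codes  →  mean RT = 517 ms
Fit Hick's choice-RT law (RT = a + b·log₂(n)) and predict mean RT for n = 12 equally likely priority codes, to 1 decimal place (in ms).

Fit slope and intercept:
  b = (517 − 469) / (log₂ 3 − log₂ 2) = 48 / (1.5850 − 1) = 82.057 ms/bit
  a = 469 − 82.057 × 1 = 386.943 ms
Then RT(12) = 386.943 + 82.057 × log₂ 12 = 386.943 + 82.057 × 3.5850 ≈ 681.113 ms.

681.1 ms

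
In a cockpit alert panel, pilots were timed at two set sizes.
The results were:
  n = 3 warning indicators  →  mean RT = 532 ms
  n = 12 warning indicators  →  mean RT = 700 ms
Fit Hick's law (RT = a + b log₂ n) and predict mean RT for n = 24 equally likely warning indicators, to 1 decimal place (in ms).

With log₂ n on the abscissa the relation is linear; from the two conditions:
  b = (700 − 532) / (log₂ 12 − log₂ 3) = 168 / (3.5850 − 1.5850) = 84.000 ms/bit
  a = 532 − 84.000 × 1.5850 = 398.863 ms
Then RT(24) = 398.863 + 84.000 × log₂ 24 = 398.863 + 84.000 × 4.5850 ≈ 784.000 ms.

784.0 ms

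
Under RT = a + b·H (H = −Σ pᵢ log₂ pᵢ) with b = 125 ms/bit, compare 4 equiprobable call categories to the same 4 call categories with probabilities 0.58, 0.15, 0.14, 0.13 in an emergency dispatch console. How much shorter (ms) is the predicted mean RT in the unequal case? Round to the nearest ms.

44 ms

Equiprobable entropy H₀ = log₂ 4 = 2.0000 bits.
Skewed entropy H = −Σ pᵢ log₂ pᵢ = 1.6461 bits.
ΔRT = b·(H₀ − H) = 125 × 0.3539 = 44.24 ms.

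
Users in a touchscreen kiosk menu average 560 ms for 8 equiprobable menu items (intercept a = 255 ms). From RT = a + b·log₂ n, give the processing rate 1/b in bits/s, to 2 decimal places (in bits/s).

9.84 bits/s

Choice component = 560 − 255 = 305 ms over log₂(8) = 3 bits.
b = 305 / 3 = 101.667 ms/bit, so 1/b = 9.836 bits/s.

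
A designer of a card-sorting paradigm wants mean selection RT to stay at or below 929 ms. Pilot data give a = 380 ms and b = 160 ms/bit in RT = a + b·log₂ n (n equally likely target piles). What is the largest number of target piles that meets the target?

160·log₂ n ≤ 929 − 380 = 549, giving log₂ n ≤ 3.4312 and n ≤ 10.787. The largest whole number is 10.

10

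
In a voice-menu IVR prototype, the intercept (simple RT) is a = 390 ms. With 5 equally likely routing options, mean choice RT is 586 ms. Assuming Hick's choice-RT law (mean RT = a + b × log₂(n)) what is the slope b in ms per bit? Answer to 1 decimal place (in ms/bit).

log₂(5) = 2.3219 bits.
b = (RT − a)/log₂ n = (586 − 390) / 2.3219 = 84.413 ms/bit.

84.4 ms/bit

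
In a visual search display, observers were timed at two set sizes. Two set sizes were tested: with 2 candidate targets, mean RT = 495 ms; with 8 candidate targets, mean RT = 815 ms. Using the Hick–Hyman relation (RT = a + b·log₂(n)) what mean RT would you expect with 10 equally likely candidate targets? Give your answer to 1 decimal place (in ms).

866.5 ms

Fit slope and intercept:
  b = (815 − 495) / (log₂ 8 − log₂ 2) = 320 / (3 − 1) = 160.000 ms/bit
  a = 495 − 160.000 × 1 = 335.000 ms
Then RT(10) = 335.000 + 160.000 × log₂ 10 = 335.000 + 160.000 × 3.3219 ≈ 866.508 ms.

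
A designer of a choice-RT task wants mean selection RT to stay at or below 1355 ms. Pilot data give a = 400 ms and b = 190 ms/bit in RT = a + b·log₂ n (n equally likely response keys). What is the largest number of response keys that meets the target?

Information budget: (1355 − 400)/190 = 5.0263 bits, so n ≤ 2^5.0263 = 32.589 → at most 32.

32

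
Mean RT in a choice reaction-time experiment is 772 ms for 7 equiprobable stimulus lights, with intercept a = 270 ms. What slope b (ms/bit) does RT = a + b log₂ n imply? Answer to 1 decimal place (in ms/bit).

log₂(7) = 2.8074 bits.
b = (RT − a)/log₂ n = (772 − 270) / 2.8074 = 178.816 ms/bit.

178.8 ms/bit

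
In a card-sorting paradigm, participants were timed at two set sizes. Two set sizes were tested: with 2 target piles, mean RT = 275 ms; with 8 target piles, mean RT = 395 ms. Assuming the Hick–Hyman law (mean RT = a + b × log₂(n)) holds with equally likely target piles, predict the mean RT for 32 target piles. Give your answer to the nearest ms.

515 ms

Fit slope and intercept:
  b = (395 − 275) / (log₂ 8 − log₂ 2) = 120 / (3 − 1) = 60 ms/bit
  a = 275 − 60 × 1 = 215 ms
Then RT(32) = 215 + 60 × log₂ 32 = 215 + 60 × 5 ≈ 515.000 ms.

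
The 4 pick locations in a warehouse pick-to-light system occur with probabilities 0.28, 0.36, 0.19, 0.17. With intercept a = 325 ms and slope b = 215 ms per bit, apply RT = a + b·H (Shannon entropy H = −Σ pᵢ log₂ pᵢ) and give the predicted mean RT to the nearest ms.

H = 0.28·log₂(1/0.28) + 0.36·log₂(1/0.36) + 0.19·log₂(1/0.19) + 0.17·log₂(1/0.17) = 1.9346 bits.
RT = 325 + 215 × 1.9346 = 740.95 ms.

741 ms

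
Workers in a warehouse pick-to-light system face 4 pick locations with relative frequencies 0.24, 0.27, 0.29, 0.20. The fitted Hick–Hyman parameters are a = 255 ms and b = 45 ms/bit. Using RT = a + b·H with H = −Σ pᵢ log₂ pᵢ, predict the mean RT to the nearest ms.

344 ms

H = 0.24·log₂(1/0.24) + 0.27·log₂(1/0.27) + 0.29·log₂(1/0.29) + 0.20·log₂(1/0.20) = 1.9864 bits.
RT = 255 + 45 × 1.9864 = 344.39 ms.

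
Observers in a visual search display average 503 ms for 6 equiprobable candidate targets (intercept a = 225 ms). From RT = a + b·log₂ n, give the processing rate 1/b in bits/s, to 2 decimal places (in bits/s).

9.30 bits/s

b = (503 − 225)/log₂ 6 = 278/2.5850 = 107.545 ms per bit = 0.10755 s/bit; the reciprocal is 9.298 bits/s.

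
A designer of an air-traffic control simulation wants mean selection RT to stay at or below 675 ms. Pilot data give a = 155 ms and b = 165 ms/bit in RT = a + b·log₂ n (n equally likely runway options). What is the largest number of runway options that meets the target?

8

165·log₂ n ≤ 675 − 155 = 520, giving log₂ n ≤ 3.1515 and n ≤ 8.886. The largest whole number is 8.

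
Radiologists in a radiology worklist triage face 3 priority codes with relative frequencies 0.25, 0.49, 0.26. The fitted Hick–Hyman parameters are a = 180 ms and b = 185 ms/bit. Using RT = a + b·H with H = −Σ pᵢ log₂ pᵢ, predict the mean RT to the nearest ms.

459 ms

Entropy contributions −pᵢ log₂ pᵢ: 0.5000, 0.5043, 0.5053; sum H = 1.5096 bits.
RT = a + bH = 180 + 185·1.5096 = 459.27 ms.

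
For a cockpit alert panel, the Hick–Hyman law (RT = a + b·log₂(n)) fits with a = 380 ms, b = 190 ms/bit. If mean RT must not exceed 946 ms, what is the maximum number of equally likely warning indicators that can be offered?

Information budget: (946 − 380)/190 = 2.9789 bits, so n ≤ 2^2.9789 = 7.884 → at most 7.

7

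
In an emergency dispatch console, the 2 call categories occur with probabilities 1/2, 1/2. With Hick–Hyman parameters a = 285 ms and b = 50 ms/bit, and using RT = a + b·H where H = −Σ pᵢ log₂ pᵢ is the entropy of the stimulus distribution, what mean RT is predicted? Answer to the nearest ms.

335 ms

Each term −pᵢ log₂ pᵢ: 0.5·1 + 0.5·1; summed, H = 1.000 bits.
Mean RT = a + bH = 285 + 50·1.000 = 335.00 ms.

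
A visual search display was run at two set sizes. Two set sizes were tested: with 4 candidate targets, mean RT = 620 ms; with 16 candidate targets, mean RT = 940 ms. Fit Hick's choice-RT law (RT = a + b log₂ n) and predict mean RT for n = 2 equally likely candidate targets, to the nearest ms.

With log₂ n on the abscissa the relation is linear; from the two conditions:
  b = (940 − 620) / (log₂ 16 − log₂ 4) = 320 / (4 − 2) = 160 ms/bit
  a = 620 − 160 × 2 = 300 ms
Then RT(2) = 300 + 160 × log₂ 2 = 300 + 160 × 1 ≈ 460.000 ms.

460 ms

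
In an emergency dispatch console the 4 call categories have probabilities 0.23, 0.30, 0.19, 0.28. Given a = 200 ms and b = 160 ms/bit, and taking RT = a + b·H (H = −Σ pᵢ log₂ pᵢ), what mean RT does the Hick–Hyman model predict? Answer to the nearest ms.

H = 0.23·log₂(1/0.23) + 0.30·log₂(1/0.30) + 0.19·log₂(1/0.19) + 0.28·log₂(1/0.28) = 1.9782 bits.
RT = 200 + 160 × 1.9782 = 516.51 ms.

517 ms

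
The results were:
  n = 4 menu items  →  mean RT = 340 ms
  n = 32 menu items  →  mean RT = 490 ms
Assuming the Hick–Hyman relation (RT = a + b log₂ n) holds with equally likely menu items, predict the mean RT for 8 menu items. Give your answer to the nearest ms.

390 ms

Fit slope and intercept:
  b = (490 − 340) / (log₂ 32 − log₂ 4) = 150 / (5 − 2) = 50 ms/bit
  a = 340 − 50 × 2 = 240 ms
Then RT(8) = 240 + 50 × log₂ 8 = 240 + 50 × 3 ≈ 390.000 ms.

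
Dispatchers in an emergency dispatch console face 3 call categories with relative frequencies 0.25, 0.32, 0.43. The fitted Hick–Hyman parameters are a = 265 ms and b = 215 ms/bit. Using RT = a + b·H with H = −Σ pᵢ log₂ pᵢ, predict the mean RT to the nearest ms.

598 ms

H = 0.25·log₂(1/0.25) + 0.32·log₂(1/0.32) + 0.43·log₂(1/0.43) = 1.5496 bits.
RT = 265 + 215 × 1.5496 = 598.16 ms.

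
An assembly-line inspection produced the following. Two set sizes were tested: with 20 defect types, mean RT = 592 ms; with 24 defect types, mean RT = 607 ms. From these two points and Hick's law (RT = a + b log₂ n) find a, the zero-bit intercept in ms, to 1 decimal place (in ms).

The slope on a log₂ axis is (607 − 592) / (4.5850 − 4.3219) = 57.027 ms/bit.
a = RT₁ − b·log₂ n₁ = 592 − 57.027 × 4.3219 = 345.534 ms.

345.5 ms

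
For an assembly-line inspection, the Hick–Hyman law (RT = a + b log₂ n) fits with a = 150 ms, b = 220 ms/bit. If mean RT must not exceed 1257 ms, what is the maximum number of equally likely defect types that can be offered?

Set 150 + 220·log₂ n ≤ 1257 → log₂ n ≤ (1257 − 150)/220 = 5.0318.
So n ≤ 2^5.0318 = 32.714; the largest integer n is 32.

32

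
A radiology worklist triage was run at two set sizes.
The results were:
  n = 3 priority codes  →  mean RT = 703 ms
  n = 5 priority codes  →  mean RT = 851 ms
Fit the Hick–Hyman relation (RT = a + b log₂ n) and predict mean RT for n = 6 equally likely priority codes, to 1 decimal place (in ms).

903.8 ms

Solve the two-equation system in a and b:
  b = (851 − 703) / (log₂ 5 − log₂ 3) = 148 / (2.3219 − 1.5850) = 200.823 ms/bit
  a = 703 − 200.823 × 1.5850 = 384.702 ms
Then RT(6) = 384.702 + 200.823 × log₂ 6 = 384.702 + 200.823 × 2.5850 ≈ 903.823 ms.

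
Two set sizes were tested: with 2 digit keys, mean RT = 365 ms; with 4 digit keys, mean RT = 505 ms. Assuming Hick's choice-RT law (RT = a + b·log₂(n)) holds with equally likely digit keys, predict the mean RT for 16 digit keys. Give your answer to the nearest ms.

785 ms

RT is linear in log₂ n, so two points fix the line:
  b = (505 − 365) / (log₂ 4 − log₂ 2) = 140 / (2 − 1) = 140 ms/bit
  a = 365 − 140 × 1 = 225 ms
Then RT(16) = 225 + 140 × log₂ 16 = 225 + 140 × 4 ≈ 785.000 ms.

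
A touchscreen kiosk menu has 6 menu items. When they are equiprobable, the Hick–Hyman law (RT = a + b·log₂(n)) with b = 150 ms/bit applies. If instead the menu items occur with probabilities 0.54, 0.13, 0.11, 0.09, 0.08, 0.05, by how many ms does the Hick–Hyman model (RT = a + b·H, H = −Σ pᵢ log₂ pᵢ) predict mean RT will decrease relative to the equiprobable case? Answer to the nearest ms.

83 ms

Equiprobable entropy H₀ = log₂ 6 = 2.5850 bits.
Skewed entropy H = −Σ pᵢ log₂ pᵢ = 2.0332 bits.
ΔRT = b·(H₀ − H) = 150 × 0.5517 = 82.76 ms.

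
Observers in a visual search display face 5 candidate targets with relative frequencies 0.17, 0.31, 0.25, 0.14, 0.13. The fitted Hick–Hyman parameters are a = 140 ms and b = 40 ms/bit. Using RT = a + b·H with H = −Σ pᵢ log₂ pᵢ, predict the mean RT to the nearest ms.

230 ms

Entropy contributions −pᵢ log₂ pᵢ: 0.4346, 0.5238, 0.5000, 0.3971, 0.3826; sum H = 2.2381 bits.
RT = a + bH = 140 + 40·2.2381 = 229.53 ms.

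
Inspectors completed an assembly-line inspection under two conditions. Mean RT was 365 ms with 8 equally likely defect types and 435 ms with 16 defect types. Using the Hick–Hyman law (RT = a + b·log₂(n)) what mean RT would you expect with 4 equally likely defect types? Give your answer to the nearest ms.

295 ms

Solve the two-equation system in a and b:
  b = (435 − 365) / (log₂ 16 − log₂ 8) = 70 / (4 − 3) = 70 ms/bit
  a = 365 − 70 × 3 = 155 ms
Then RT(4) = 155 + 70 × log₂ 4 = 155 + 70 × 2 ≈ 295.000 ms.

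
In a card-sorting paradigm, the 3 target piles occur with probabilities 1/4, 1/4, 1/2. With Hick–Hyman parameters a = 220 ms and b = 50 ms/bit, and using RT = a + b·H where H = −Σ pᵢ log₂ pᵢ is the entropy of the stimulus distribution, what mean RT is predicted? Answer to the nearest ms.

H = −Σ pᵢ log₂ pᵢ = 0.25·2 + 0.25·2 + 0.5·1 = 1.500 bits.
RT = 220 + 50 × 1.500 = 295.00 ms.

295 ms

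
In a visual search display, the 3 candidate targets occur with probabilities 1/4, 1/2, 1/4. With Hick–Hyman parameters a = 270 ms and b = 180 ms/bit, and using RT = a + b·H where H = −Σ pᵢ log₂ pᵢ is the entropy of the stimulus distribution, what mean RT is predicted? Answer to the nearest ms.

540 ms

H = −Σ pᵢ log₂ pᵢ = 0.25·2 + 0.5·1 + 0.25·2 = 1.500 bits.
RT = 270 + 180 × 1.500 = 540.00 ms.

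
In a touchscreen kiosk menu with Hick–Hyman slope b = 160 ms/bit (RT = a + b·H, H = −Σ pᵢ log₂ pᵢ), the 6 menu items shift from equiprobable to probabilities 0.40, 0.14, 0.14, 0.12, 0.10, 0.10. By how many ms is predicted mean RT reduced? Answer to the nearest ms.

The RT saving is b·ΔH. Equiprobable H₀ = log₂(6) = 2.5850 bits; with the given probabilities H = 2.3544 bits.
b·(H₀ − H) = 160 × (2.5850 − 2.3544) = 36.88 ms.

37 ms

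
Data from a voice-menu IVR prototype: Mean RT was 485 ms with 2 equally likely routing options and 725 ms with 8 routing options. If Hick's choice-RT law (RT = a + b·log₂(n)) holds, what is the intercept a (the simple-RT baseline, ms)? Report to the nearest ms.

b = (RT₂ − RT₁)/(log₂ n₂ − log₂ n₁) = (725 − 485)/(3 − 1) = 120 ms/bit.
Intercept: a = 485 − 120·log₂(2) = 365.000 ms.

365 ms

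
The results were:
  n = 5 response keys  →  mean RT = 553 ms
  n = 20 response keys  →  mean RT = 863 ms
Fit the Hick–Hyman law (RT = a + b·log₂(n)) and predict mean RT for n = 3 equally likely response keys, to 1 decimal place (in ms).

Solve the two-equation system in a and b:
  b = (863 − 553) / (log₂ 20 − log₂ 5) = 310 / (4.3219 − 2.3219) = 155.000 ms/bit
  a = 553 − 155.000 × 2.3219 = 193.101 ms
Then RT(3) = 193.101 + 155.000 × log₂ 3 = 193.101 + 155.000 × 1.5850 ≈ 438.770 ms.

438.8 ms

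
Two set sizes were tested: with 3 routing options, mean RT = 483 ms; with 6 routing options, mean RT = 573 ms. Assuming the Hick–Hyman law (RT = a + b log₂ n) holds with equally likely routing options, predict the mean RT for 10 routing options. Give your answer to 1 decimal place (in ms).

639.3 ms

Solve the two-equation system in a and b:
  b = (573 − 483) / (log₂ 6 − log₂ 3) = 90 / (2.5850 − 1.5850) = 90.000 ms/bit
  a = 483 − 90.000 × 1.5850 = 340.353 ms
Then RT(10) = 340.353 + 90.000 × log₂ 10 = 340.353 + 90.000 × 3.3219 ≈ 639.327 ms.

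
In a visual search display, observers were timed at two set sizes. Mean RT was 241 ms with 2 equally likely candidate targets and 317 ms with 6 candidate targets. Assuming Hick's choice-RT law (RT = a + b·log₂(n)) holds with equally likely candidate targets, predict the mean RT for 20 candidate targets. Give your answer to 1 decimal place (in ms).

400.3 ms

With log₂ n on the abscissa the relation is linear; from the two conditions:
  b = (317 − 241) / (log₂ 6 − log₂ 2) = 76 / (2.5850 − 1) = 47.951 ms/bit
  a = 241 − 47.951 × 1 = 193.049 ms
Then RT(20) = 193.049 + 47.951 × log₂ 20 = 193.049 + 47.951 × 4.3219 ≈ 400.289 ms.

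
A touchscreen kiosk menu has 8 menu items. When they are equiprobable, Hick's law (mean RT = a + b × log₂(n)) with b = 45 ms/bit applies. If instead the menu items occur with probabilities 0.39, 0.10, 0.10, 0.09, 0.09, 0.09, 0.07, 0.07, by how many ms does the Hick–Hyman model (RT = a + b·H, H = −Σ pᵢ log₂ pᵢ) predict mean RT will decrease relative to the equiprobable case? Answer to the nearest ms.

The RT saving is b·ΔH. Equiprobable H₀ = log₂(8) = 3.0000 bits; with the given probabilities H = 2.6693 bits.
b·(H₀ − H) = 45 × (3.0000 − 2.6693) = 14.88 ms.

15 ms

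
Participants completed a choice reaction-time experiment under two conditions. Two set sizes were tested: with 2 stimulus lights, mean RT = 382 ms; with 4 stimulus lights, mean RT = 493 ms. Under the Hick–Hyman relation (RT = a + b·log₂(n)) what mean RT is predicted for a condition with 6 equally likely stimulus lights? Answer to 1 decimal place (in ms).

557.9 ms

Fit slope and intercept:
  b = (493 − 382) / (log₂ 4 − log₂ 2) = 111 / (2 − 1) = 111.000 ms/bit
  a = 382 − 111.000 × 1 = 271.000 ms
Then RT(6) = 271.000 + 111.000 × log₂ 6 = 271.000 + 111.000 × 2.5850 ≈ 557.931 ms.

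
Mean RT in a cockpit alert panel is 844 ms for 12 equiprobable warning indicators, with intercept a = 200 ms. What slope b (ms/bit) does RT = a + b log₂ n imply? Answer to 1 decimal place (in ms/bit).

12 alternatives carry log₂ 12 = 3.5850 bits; the choice cost is 844 − 200 = 644 ms, so b = 644/3.5850 = 179.639 ms/bit.

179.6 ms/bit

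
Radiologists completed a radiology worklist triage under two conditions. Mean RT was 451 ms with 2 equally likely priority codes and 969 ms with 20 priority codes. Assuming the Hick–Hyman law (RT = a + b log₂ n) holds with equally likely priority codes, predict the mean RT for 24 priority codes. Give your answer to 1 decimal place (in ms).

1010.0 ms

With log₂ n on the abscissa the relation is linear; from the two conditions:
  b = (969 − 451) / (log₂ 20 − log₂ 2) = 518 / (4.3219 − 1) = 155.934 ms/bit
  a = 451 − 155.934 × 1 = 295.066 ms
Then RT(24) = 295.066 + 155.934 × log₂ 24 = 295.066 + 155.934 × 4.5850 ≈ 1010.016 ms.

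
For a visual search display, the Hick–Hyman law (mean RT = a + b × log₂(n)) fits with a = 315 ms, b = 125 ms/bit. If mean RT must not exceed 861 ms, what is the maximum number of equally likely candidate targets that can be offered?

20

Set 315 + 125·log₂ n ≤ 861 → log₂ n ≤ (861 − 315)/125 = 4.3680.
So n ≤ 2^4.3680 = 20.649; the largest integer n is 20.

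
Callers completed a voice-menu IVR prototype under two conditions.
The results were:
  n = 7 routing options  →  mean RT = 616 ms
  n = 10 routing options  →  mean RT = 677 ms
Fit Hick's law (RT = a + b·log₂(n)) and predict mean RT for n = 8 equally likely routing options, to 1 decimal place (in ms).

638.8 ms

Solve the two-equation system in a and b:
  b = (677 − 616) / (log₂ 10 − log₂ 7) = 61 / (3.3219 − 2.8074) = 118.545 ms/bit
  a = 616 − 118.545 × 2.8074 = 283.203 ms
Then RT(8) = 283.203 + 118.545 × log₂ 8 = 283.203 + 118.545 × 3 ≈ 638.837 ms.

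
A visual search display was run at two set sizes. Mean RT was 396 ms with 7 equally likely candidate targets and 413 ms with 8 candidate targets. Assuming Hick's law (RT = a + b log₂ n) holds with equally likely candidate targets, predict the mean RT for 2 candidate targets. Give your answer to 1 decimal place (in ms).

236.5 ms

RT is linear in log₂ n, so two points fix the line:
  b = (413 − 396) / (log₂ 8 − log₂ 7) = 17 / (3 − 2.8074) = 88.245 ms/bit
  a = 396 − 88.245 × 2.8074 = 148.264 ms
Then RT(2) = 148.264 + 88.245 × log₂ 2 = 148.264 + 88.245 × 1 ≈ 236.510 ms.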